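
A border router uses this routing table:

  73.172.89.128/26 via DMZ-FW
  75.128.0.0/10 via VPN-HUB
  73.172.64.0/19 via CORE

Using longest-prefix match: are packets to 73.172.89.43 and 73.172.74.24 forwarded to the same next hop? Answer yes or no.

73.172.89.43: longest match 73.172.64.0/19 -> CORE
73.172.74.24: longest match 73.172.64.0/19 -> CORE

yes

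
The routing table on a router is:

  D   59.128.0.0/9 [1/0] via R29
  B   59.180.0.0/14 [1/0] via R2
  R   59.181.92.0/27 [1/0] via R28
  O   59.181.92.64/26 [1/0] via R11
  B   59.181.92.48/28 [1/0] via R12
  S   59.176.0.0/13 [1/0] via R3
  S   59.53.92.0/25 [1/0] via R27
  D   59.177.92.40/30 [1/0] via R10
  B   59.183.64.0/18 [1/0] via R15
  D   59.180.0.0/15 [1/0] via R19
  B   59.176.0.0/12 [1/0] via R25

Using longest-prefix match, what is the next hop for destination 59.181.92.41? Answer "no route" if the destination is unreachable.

R19

Routes whose prefix contains 59.181.92.41:
  59.128.0.0/9 (59.128.0.0 - 59.255.255.255) -> R29
  59.176.0.0/12 (59.176.0.0 - 59.191.255.255) -> R25
  59.176.0.0/13 (59.176.0.0 - 59.183.255.255) -> R3
  59.180.0.0/14 (59.180.0.0 - 59.183.255.255) -> R2
  59.180.0.0/15 (59.180.0.0 - 59.181.255.255) -> R19
More-specific entries that do NOT match:
  59.177.92.40/30 (59.177.92.40 - 59.177.92.43) does not contain 59.181.92.41
  59.181.92.48/28 (59.181.92.48 - 59.181.92.63) does not contain 59.181.92.41
  59.181.92.0/27 (59.181.92.0 - 59.181.92.31) does not contain 59.181.92.41
  59.181.92.64/26 (59.181.92.64 - 59.181.92.127) does not contain 59.181.92.41
  59.53.92.0/25 (59.53.92.0 - 59.53.92.127) does not contain 59.181.92.41
  59.183.64.0/18 (59.183.64.0 - 59.183.127.255) does not contain 59.181.92.41
Longest matching prefix is /15 -> next hop R19.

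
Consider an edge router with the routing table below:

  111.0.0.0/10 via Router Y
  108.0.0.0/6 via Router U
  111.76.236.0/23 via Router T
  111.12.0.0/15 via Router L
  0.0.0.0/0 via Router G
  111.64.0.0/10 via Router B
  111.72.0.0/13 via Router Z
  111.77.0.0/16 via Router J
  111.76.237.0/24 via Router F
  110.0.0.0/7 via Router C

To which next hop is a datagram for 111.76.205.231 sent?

Router Z

Routes whose prefix contains 111.76.205.231:
  0.0.0.0/0 (default, matches everything) -> Router G
  108.0.0.0/6 (108.0.0.0 - 111.255.255.255) -> Router U
  110.0.0.0/7 (110.0.0.0 - 111.255.255.255) -> Router C
  111.64.0.0/10 (111.64.0.0 - 111.127.255.255) -> Router B
  111.72.0.0/13 (111.72.0.0 - 111.79.255.255) -> Router Z
More-specific entries that do NOT match:
  111.76.237.0/24 (111.76.237.0 - 111.76.237.255) does not contain 111.76.205.231
  111.76.236.0/23 (111.76.236.0 - 111.76.237.255) does not contain 111.76.205.231
  111.77.0.0/16 (111.77.0.0 - 111.77.255.255) does not contain 111.76.205.231
  111.12.0.0/15 (111.12.0.0 - 111.13.255.255) does not contain 111.76.205.231
Longest matching prefix is /13 -> next hop Router Z.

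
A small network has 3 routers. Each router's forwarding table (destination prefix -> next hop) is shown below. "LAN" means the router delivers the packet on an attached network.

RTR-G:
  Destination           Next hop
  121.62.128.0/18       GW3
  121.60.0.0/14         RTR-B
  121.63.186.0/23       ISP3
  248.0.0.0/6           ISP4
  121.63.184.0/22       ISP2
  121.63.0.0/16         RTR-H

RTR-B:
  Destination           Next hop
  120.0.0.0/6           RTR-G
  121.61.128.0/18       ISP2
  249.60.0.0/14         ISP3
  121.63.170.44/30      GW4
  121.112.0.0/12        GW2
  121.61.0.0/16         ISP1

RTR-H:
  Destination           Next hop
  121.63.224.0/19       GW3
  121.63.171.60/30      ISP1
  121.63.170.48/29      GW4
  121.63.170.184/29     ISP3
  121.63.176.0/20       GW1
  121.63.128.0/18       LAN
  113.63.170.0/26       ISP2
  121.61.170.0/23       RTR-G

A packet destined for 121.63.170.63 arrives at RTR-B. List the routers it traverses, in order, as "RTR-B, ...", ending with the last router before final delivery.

At RTR-B: longest match for 121.63.170.63 is 120.0.0.0/6 -> RTR-G
At RTR-G: longest match for 121.63.170.63 is 121.63.0.0/16 -> RTR-H
At RTR-H: longest match for 121.63.170.63 is 121.63.128.0/18 -> LAN

RTR-B, RTR-G, RTR-H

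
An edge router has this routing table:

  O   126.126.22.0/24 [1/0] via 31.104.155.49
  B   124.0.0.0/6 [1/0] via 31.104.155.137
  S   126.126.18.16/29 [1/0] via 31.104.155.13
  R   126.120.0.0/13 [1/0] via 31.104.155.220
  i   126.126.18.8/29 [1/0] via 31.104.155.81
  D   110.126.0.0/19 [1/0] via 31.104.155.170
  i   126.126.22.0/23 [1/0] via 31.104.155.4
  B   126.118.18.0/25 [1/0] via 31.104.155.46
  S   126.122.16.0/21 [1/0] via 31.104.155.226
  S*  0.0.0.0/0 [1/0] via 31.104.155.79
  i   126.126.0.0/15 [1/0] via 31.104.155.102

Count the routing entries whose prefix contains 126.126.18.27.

4

Prefixes containing 126.126.18.27:
  0.0.0.0/0 (default, matches everything)
  124.0.0.0/6 (124.0.0.0 - 127.255.255.255)
  126.120.0.0/13 (126.120.0.0 - 126.127.255.255)
  126.126.0.0/15 (126.126.0.0 - 126.127.255.255)
Total matching entries: 4.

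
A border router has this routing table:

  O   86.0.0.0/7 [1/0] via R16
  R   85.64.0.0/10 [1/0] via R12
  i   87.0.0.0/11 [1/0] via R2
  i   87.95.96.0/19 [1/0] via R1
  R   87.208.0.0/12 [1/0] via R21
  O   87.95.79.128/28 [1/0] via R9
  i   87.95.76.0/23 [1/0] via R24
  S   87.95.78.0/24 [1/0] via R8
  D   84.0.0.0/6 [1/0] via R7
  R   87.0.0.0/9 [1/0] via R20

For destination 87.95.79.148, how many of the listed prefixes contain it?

3

Prefixes containing 87.95.79.148:
  84.0.0.0/6 (84.0.0.0 - 87.255.255.255)
  86.0.0.0/7 (86.0.0.0 - 87.255.255.255)
  87.0.0.0/9 (87.0.0.0 - 87.127.255.255)
Total matching entries: 3.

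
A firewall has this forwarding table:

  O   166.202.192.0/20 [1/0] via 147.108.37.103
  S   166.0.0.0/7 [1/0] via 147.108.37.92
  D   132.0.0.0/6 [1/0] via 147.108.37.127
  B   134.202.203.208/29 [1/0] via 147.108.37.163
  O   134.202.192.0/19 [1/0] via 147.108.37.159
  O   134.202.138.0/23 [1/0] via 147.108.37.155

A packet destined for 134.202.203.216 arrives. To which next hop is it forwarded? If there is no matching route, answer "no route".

147.108.37.159

Routes whose prefix contains 134.202.203.216:
  132.0.0.0/6 (132.0.0.0 - 135.255.255.255) -> 147.108.37.127
  134.202.192.0/19 (134.202.192.0 - 134.202.223.255) -> 147.108.37.159
More-specific entries that do NOT match:
  134.202.203.208/29 (134.202.203.208 - 134.202.203.215) does not contain 134.202.203.216
  134.202.138.0/23 (134.202.138.0 - 134.202.139.255) does not contain 134.202.203.216
  166.202.192.0/20 (166.202.192.0 - 166.202.207.255) does not contain 134.202.203.216
Longest matching prefix is /19 -> next hop 147.108.37.159.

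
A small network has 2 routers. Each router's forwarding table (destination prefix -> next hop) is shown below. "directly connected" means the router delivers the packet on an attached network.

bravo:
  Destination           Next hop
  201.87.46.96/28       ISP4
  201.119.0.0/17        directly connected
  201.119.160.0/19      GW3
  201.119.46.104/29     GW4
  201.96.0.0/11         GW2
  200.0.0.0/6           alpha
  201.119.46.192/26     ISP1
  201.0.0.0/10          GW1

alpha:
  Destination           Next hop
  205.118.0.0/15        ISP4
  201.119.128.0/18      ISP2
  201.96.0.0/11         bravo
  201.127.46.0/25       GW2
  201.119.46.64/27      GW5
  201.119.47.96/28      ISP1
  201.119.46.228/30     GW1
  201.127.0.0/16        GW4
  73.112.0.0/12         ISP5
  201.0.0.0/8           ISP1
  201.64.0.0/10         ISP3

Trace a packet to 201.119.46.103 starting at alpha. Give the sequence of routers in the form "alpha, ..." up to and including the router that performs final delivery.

At alpha: longest match for 201.119.46.103 is 201.96.0.0/11 -> bravo
At bravo: longest match for 201.119.46.103 is 201.119.0.0/17 -> directly connected

alpha, bravo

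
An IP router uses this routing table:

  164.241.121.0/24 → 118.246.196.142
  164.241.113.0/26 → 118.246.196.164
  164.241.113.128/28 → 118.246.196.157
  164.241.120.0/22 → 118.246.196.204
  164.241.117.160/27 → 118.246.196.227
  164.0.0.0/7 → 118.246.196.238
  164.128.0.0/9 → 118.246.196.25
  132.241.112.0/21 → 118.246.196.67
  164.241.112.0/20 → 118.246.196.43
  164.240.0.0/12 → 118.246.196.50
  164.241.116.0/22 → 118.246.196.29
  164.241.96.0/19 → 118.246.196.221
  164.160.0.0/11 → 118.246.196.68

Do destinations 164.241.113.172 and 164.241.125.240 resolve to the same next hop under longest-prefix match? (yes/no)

164.241.113.172: longest match 164.241.112.0/20 -> 118.246.196.43
164.241.125.240: longest match 164.241.112.0/20 -> 118.246.196.43

yes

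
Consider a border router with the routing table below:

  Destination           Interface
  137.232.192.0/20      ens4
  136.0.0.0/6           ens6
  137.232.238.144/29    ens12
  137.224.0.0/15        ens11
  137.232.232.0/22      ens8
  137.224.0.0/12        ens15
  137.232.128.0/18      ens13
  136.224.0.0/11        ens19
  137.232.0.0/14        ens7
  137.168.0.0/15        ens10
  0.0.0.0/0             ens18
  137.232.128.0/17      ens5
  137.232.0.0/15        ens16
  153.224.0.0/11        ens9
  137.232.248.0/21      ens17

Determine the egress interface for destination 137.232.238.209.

ens5

Routes whose prefix contains 137.232.238.209:
  0.0.0.0/0 (default, matches everything) -> ens18
  136.0.0.0/6 (136.0.0.0 - 139.255.255.255) -> ens6
  137.224.0.0/12 (137.224.0.0 - 137.239.255.255) -> ens15
  137.232.0.0/14 (137.232.0.0 - 137.235.255.255) -> ens7
  137.232.0.0/15 (137.232.0.0 - 137.233.255.255) -> ens16
  137.232.128.0/17 (137.232.128.0 - 137.232.255.255) -> ens5
More-specific entries that do NOT match:
  137.232.238.144/29 (137.232.238.144 - 137.232.238.151) does not contain 137.232.238.209
  137.232.232.0/22 (137.232.232.0 - 137.232.235.255) does not contain 137.232.238.209
  137.232.248.0/21 (137.232.248.0 - 137.232.255.255) does not contain 137.232.238.209
  137.232.192.0/20 (137.232.192.0 - 137.232.207.255) does not contain 137.232.238.209
  137.232.128.0/18 (137.232.128.0 - 137.232.191.255) does not contain 137.232.238.209
Longest matching prefix is /17 -> interface ens5.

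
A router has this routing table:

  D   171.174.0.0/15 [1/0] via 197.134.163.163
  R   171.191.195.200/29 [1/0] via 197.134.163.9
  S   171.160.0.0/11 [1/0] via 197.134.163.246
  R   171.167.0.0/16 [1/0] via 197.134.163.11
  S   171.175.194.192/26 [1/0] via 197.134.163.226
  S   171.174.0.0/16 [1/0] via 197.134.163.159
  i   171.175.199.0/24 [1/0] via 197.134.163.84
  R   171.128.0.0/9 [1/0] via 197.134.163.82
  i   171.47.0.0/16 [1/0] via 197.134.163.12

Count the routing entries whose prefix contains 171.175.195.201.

Prefixes containing 171.175.195.201:
  171.128.0.0/9 (171.128.0.0 - 171.255.255.255)
  171.160.0.0/11 (171.160.0.0 - 171.191.255.255)
  171.174.0.0/15 (171.174.0.0 - 171.175.255.255)
Total matching entries: 3.

3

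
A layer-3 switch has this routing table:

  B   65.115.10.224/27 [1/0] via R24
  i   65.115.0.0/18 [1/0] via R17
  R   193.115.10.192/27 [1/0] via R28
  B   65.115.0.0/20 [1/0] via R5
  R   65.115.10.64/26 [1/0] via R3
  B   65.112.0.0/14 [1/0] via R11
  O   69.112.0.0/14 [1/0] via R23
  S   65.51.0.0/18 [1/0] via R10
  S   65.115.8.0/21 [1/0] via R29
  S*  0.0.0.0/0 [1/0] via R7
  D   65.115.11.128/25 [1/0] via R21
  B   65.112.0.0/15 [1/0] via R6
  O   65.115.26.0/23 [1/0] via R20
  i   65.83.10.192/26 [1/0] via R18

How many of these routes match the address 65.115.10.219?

5

Prefixes containing 65.115.10.219:
  0.0.0.0/0 (default, matches everything)
  65.112.0.0/14 (65.112.0.0 - 65.115.255.255)
  65.115.0.0/18 (65.115.0.0 - 65.115.63.255)
  65.115.0.0/20 (65.115.0.0 - 65.115.15.255)
  65.115.8.0/21 (65.115.8.0 - 65.115.15.255)
Total matching entries: 5.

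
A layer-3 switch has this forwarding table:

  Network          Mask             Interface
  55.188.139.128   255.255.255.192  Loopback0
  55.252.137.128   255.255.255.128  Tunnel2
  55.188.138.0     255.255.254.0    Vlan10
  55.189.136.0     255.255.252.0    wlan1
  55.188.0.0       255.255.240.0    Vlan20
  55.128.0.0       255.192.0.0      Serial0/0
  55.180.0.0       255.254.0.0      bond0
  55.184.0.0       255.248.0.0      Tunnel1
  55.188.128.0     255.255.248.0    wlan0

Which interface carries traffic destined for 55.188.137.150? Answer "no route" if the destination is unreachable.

Tunnel1

Routes whose prefix contains 55.188.137.150:
  55.128.0.0/10 (55.128.0.0 - 55.191.255.255) -> Serial0/0
  55.184.0.0/13 (55.184.0.0 - 55.191.255.255) -> Tunnel1
More-specific entries that do NOT match:
  55.188.139.128/26 (55.188.139.128 - 55.188.139.191) does not contain 55.188.137.150
  55.252.137.128/25 (55.252.137.128 - 55.252.137.255) does not contain 55.188.137.150
  55.188.138.0/23 (55.188.138.0 - 55.188.139.255) does not contain 55.188.137.150
  55.189.136.0/22 (55.189.136.0 - 55.189.139.255) does not contain 55.188.137.150
  55.188.128.0/21 (55.188.128.0 - 55.188.135.255) does not contain 55.188.137.150
  55.188.0.0/20 (55.188.0.0 - 55.188.15.255) does not contain 55.188.137.150
  55.180.0.0/15 (55.180.0.0 - 55.181.255.255) does not contain 55.188.137.150
Longest matching prefix is /13 -> interface Tunnel1.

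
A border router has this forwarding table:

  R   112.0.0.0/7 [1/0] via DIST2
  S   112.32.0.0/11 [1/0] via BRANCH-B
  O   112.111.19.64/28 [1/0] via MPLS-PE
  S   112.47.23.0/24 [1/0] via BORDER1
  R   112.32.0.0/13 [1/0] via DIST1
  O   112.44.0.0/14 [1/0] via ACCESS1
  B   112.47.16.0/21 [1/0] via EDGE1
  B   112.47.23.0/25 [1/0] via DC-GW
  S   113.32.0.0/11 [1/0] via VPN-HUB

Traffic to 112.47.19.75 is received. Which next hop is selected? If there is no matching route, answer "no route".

Routes whose prefix contains 112.47.19.75:
  112.0.0.0/7 (112.0.0.0 - 113.255.255.255) -> DIST2
  112.32.0.0/11 (112.32.0.0 - 112.63.255.255) -> BRANCH-B
  112.44.0.0/14 (112.44.0.0 - 112.47.255.255) -> ACCESS1
  112.47.16.0/21 (112.47.16.0 - 112.47.23.255) -> EDGE1
More-specific entries that do NOT match:
  112.111.19.64/28 (112.111.19.64 - 112.111.19.79) does not contain 112.47.19.75
  112.47.23.0/25 (112.47.23.0 - 112.47.23.127) does not contain 112.47.19.75
  112.47.23.0/24 (112.47.23.0 - 112.47.23.255) does not contain 112.47.19.75
Longest matching prefix is /21 -> next hop EDGE1.

EDGE1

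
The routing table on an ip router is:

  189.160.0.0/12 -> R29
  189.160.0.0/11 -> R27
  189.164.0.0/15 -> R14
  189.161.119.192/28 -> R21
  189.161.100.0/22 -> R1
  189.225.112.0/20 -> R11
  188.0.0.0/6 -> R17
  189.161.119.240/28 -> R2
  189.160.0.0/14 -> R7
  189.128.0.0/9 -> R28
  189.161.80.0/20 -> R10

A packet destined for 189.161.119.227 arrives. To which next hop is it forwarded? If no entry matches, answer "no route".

R7

Routes whose prefix contains 189.161.119.227:
  188.0.0.0/6 (188.0.0.0 - 191.255.255.255) -> R17
  189.128.0.0/9 (189.128.0.0 - 189.255.255.255) -> R28
  189.160.0.0/11 (189.160.0.0 - 189.191.255.255) -> R27
  189.160.0.0/12 (189.160.0.0 - 189.175.255.255) -> R29
  189.160.0.0/14 (189.160.0.0 - 189.163.255.255) -> R7
More-specific entries that do NOT match:
  189.161.119.192/28 (189.161.119.192 - 189.161.119.207) does not contain 189.161.119.227
  189.161.119.240/28 (189.161.119.240 - 189.161.119.255) does not contain 189.161.119.227
  189.161.100.0/22 (189.161.100.0 - 189.161.103.255) does not contain 189.161.119.227
  189.225.112.0/20 (189.225.112.0 - 189.225.127.255) does not contain 189.161.119.227
  189.161.80.0/20 (189.161.80.0 - 189.161.95.255) does not contain 189.161.119.227
  189.164.0.0/15 (189.164.0.0 - 189.165.255.255) does not contain 189.161.119.227
Longest matching prefix is /14 -> next hop R7.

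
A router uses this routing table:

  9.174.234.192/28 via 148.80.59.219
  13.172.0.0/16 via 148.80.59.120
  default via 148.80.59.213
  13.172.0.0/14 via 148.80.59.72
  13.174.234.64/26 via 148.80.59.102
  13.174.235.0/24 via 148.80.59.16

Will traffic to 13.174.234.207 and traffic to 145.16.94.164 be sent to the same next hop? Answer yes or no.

no

13.174.234.207: longest match 13.172.0.0/14 -> 148.80.59.72
145.16.94.164: longest match 0.0.0.0/0 -> 148.80.59.213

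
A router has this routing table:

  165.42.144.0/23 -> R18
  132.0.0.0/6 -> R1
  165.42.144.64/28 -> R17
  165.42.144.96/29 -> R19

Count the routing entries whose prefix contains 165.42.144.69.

2

Prefixes containing 165.42.144.69:
  165.42.144.0/23 (165.42.144.0 - 165.42.145.255)
  165.42.144.64/28 (165.42.144.64 - 165.42.144.79)
Total matching entries: 2.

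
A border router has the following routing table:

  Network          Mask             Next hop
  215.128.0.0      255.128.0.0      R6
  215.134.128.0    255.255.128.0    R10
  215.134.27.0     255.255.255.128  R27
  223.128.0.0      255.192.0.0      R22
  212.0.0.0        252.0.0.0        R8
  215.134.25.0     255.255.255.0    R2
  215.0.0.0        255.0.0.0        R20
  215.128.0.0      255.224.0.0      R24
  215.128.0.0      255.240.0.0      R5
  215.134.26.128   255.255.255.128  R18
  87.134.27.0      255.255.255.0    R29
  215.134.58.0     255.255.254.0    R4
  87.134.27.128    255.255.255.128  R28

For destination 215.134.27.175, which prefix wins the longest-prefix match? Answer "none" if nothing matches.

215.128.0.0/12

Entries matching 215.134.27.175:
  212.0.0.0/6 (212.0.0.0 - 215.255.255.255)
  215.0.0.0/8 (215.0.0.0 - 215.255.255.255)
  215.128.0.0/9 (215.128.0.0 - 215.255.255.255)
  215.128.0.0/11 (215.128.0.0 - 215.159.255.255)
  215.128.0.0/12 (215.128.0.0 - 215.143.255.255)
Most specific is 215.128.0.0/12.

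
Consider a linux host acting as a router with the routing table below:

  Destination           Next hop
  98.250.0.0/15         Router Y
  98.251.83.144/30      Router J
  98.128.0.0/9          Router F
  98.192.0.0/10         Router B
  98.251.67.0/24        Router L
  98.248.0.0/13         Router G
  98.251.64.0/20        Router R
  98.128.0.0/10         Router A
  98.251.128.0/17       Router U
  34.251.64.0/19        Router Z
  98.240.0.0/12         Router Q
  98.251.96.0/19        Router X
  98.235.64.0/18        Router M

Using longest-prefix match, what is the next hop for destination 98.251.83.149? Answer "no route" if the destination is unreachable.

Routes whose prefix contains 98.251.83.149:
  98.128.0.0/9 (98.128.0.0 - 98.255.255.255) -> Router F
  98.192.0.0/10 (98.192.0.0 - 98.255.255.255) -> Router B
  98.240.0.0/12 (98.240.0.0 - 98.255.255.255) -> Router Q
  98.248.0.0/13 (98.248.0.0 - 98.255.255.255) -> Router G
  98.250.0.0/15 (98.250.0.0 - 98.251.255.255) -> Router Y
More-specific entries that do NOT match:
  98.251.83.144/30 (98.251.83.144 - 98.251.83.147) does not contain 98.251.83.149
  98.251.67.0/24 (98.251.67.0 - 98.251.67.255) does not contain 98.251.83.149
  98.251.64.0/20 (98.251.64.0 - 98.251.79.255) does not contain 98.251.83.149
  34.251.64.0/19 (34.251.64.0 - 34.251.95.255) does not contain 98.251.83.149
  98.251.96.0/19 (98.251.96.0 - 98.251.127.255) does not contain 98.251.83.149
  98.235.64.0/18 (98.235.64.0 - 98.235.127.255) does not contain 98.251.83.149
  98.251.128.0/17 (98.251.128.0 - 98.251.255.255) does not contain 98.251.83.149
Longest matching prefix is /15 -> next hop Router Y.

Router Y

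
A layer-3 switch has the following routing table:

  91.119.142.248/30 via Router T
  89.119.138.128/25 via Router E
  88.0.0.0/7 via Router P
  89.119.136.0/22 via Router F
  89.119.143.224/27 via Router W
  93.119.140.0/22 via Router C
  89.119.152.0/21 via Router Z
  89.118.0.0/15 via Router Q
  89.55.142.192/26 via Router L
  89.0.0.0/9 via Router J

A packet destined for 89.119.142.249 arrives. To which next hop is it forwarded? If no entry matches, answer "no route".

Router Q

Routes whose prefix contains 89.119.142.249:
  88.0.0.0/7 (88.0.0.0 - 89.255.255.255) -> Router P
  89.0.0.0/9 (89.0.0.0 - 89.127.255.255) -> Router J
  89.118.0.0/15 (89.118.0.0 - 89.119.255.255) -> Router Q
More-specific entries that do NOT match:
  91.119.142.248/30 (91.119.142.248 - 91.119.142.251) does not contain 89.119.142.249
  89.119.143.224/27 (89.119.143.224 - 89.119.143.255) does not contain 89.119.142.249
  89.55.142.192/26 (89.55.142.192 - 89.55.142.255) does not contain 89.119.142.249
  89.119.138.128/25 (89.119.138.128 - 89.119.138.255) does not contain 89.119.142.249
  89.119.136.0/22 (89.119.136.0 - 89.119.139.255) does not contain 89.119.142.249
  93.119.140.0/22 (93.119.140.0 - 93.119.143.255) does not contain 89.119.142.249
  89.119.152.0/21 (89.119.152.0 - 89.119.159.255) does not contain 89.119.142.249
Longest matching prefix is /15 -> next hop Router Q.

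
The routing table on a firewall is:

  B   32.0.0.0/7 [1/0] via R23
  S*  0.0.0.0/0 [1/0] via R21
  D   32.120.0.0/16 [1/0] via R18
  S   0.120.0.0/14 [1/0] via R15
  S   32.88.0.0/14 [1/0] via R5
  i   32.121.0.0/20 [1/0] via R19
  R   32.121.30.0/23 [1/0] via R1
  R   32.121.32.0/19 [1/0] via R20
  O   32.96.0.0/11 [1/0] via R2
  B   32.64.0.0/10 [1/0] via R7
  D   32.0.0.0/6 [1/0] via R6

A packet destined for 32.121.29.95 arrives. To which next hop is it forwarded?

R2

Routes whose prefix contains 32.121.29.95:
  0.0.0.0/0 (default, matches everything) -> R21
  32.0.0.0/6 (32.0.0.0 - 35.255.255.255) -> R6
  32.0.0.0/7 (32.0.0.0 - 33.255.255.255) -> R23
  32.64.0.0/10 (32.64.0.0 - 32.127.255.255) -> R7
  32.96.0.0/11 (32.96.0.0 - 32.127.255.255) -> R2
More-specific entries that do NOT match:
  32.121.30.0/23 (32.121.30.0 - 32.121.31.255) does not contain 32.121.29.95
  32.121.0.0/20 (32.121.0.0 - 32.121.15.255) does not contain 32.121.29.95
  32.121.32.0/19 (32.121.32.0 - 32.121.63.255) does not contain 32.121.29.95
  32.120.0.0/16 (32.120.0.0 - 32.120.255.255) does not contain 32.121.29.95
  0.120.0.0/14 (0.120.0.0 - 0.123.255.255) does not contain 32.121.29.95
  32.88.0.0/14 (32.88.0.0 - 32.91.255.255) does not contain 32.121.29.95
Longest matching prefix is /11 -> next hop R2.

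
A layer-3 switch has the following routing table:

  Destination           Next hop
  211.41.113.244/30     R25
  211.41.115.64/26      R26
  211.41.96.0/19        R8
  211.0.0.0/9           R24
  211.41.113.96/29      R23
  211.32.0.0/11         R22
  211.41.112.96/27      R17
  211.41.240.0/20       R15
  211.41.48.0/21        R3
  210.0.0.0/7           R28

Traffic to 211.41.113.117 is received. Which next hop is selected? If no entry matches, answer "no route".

Routes whose prefix contains 211.41.113.117:
  210.0.0.0/7 (210.0.0.0 - 211.255.255.255) -> R28
  211.0.0.0/9 (211.0.0.0 - 211.127.255.255) -> R24
  211.32.0.0/11 (211.32.0.0 - 211.63.255.255) -> R22
  211.41.96.0/19 (211.41.96.0 - 211.41.127.255) -> R8
More-specific entries that do NOT match:
  211.41.113.244/30 (211.41.113.244 - 211.41.113.247) does not contain 211.41.113.117
  211.41.113.96/29 (211.41.113.96 - 211.41.113.103) does not contain 211.41.113.117
  211.41.112.96/27 (211.41.112.96 - 211.41.112.127) does not contain 211.41.113.117
  211.41.115.64/26 (211.41.115.64 - 211.41.115.127) does not contain 211.41.113.117
  211.41.48.0/21 (211.41.48.0 - 211.41.55.255) does not contain 211.41.113.117
  211.41.240.0/20 (211.41.240.0 - 211.41.255.255) does not contain 211.41.113.117
Longest matching prefix is /19 -> next hop R8.

R8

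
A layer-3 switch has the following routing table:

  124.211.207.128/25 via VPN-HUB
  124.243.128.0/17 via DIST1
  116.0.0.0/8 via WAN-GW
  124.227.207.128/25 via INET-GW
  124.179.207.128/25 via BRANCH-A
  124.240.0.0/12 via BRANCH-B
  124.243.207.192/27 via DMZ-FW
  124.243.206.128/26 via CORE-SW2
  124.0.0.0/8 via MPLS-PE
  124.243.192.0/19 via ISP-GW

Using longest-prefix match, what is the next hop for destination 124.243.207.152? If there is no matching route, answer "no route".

ISP-GW

Routes whose prefix contains 124.243.207.152:
  124.0.0.0/8 (124.0.0.0 - 124.255.255.255) -> MPLS-PE
  124.240.0.0/12 (124.240.0.0 - 124.255.255.255) -> BRANCH-B
  124.243.128.0/17 (124.243.128.0 - 124.243.255.255) -> DIST1
  124.243.192.0/19 (124.243.192.0 - 124.243.223.255) -> ISP-GW
More-specific entries that do NOT match:
  124.243.207.192/27 (124.243.207.192 - 124.243.207.223) does not contain 124.243.207.152
  124.243.206.128/26 (124.243.206.128 - 124.243.206.191) does not contain 124.243.207.152
  124.211.207.128/25 (124.211.207.128 - 124.211.207.255) does not contain 124.243.207.152
  124.227.207.128/25 (124.227.207.128 - 124.227.207.255) does not contain 124.243.207.152
  124.179.207.128/25 (124.179.207.128 - 124.179.207.255) does not contain 124.243.207.152
Longest matching prefix is /19 -> next hop ISP-GW.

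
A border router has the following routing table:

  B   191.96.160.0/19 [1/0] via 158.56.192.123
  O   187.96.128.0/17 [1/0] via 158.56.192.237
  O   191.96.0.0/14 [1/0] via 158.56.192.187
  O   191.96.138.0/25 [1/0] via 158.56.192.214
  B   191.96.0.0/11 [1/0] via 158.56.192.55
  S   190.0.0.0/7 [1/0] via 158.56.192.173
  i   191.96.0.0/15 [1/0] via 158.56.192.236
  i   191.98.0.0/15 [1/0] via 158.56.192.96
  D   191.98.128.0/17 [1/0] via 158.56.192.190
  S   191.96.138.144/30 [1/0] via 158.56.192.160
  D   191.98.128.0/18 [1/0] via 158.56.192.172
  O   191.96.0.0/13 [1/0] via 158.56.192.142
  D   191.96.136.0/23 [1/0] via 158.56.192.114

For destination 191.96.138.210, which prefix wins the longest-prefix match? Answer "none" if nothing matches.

Entries matching 191.96.138.210:
  190.0.0.0/7 (190.0.0.0 - 191.255.255.255)
  191.96.0.0/11 (191.96.0.0 - 191.127.255.255)
  191.96.0.0/13 (191.96.0.0 - 191.103.255.255)
  191.96.0.0/14 (191.96.0.0 - 191.99.255.255)
  191.96.0.0/15 (191.96.0.0 - 191.97.255.255)
Most specific is 191.96.0.0/15.

191.96.0.0/15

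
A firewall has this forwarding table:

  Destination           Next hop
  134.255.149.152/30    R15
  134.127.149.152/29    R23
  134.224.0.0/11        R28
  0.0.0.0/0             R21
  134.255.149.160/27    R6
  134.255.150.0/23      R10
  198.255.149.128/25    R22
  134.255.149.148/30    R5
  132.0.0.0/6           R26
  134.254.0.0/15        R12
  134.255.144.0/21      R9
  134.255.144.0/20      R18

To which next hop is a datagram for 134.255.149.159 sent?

Routes whose prefix contains 134.255.149.159:
  0.0.0.0/0 (default, matches everything) -> R21
  132.0.0.0/6 (132.0.0.0 - 135.255.255.255) -> R26
  134.224.0.0/11 (134.224.0.0 - 134.255.255.255) -> R28
  134.254.0.0/15 (134.254.0.0 - 134.255.255.255) -> R12
  134.255.144.0/20 (134.255.144.0 - 134.255.159.255) -> R18
  134.255.144.0/21 (134.255.144.0 - 134.255.151.255) -> R9
More-specific entries that do NOT match:
  134.255.149.152/30 (134.255.149.152 - 134.255.149.155) does not contain 134.255.149.159
  134.255.149.148/30 (134.255.149.148 - 134.255.149.151) does not contain 134.255.149.159
  134.127.149.152/29 (134.127.149.152 - 134.127.149.159) does not contain 134.255.149.159
  134.255.149.160/27 (134.255.149.160 - 134.255.149.191) does not contain 134.255.149.159
  198.255.149.128/25 (198.255.149.128 - 198.255.149.255) does not contain 134.255.149.159
  134.255.150.0/23 (134.255.150.0 - 134.255.151.255) does not contain 134.255.149.159
Longest matching prefix is /21 -> next hop R9.

R9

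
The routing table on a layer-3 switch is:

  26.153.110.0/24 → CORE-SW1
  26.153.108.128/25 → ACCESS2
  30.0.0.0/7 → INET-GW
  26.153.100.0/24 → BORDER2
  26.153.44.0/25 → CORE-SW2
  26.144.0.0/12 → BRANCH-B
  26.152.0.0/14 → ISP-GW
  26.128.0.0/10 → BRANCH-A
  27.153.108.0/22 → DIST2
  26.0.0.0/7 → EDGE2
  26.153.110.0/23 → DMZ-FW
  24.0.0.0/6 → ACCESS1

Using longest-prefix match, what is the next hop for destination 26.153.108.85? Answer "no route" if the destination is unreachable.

ISP-GW

Routes whose prefix contains 26.153.108.85:
  24.0.0.0/6 (24.0.0.0 - 27.255.255.255) -> ACCESS1
  26.0.0.0/7 (26.0.0.0 - 27.255.255.255) -> EDGE2
  26.128.0.0/10 (26.128.0.0 - 26.191.255.255) -> BRANCH-A
  26.144.0.0/12 (26.144.0.0 - 26.159.255.255) -> BRANCH-B
  26.152.0.0/14 (26.152.0.0 - 26.155.255.255) -> ISP-GW
More-specific entries that do NOT match:
  26.153.108.128/25 (26.153.108.128 - 26.153.108.255) does not contain 26.153.108.85
  26.153.44.0/25 (26.153.44.0 - 26.153.44.127) does not contain 26.153.108.85
  26.153.110.0/24 (26.153.110.0 - 26.153.110.255) does not contain 26.153.108.85
  26.153.100.0/24 (26.153.100.0 - 26.153.100.255) does not contain 26.153.108.85
  26.153.110.0/23 (26.153.110.0 - 26.153.111.255) does not contain 26.153.108.85
  27.153.108.0/22 (27.153.108.0 - 27.153.111.255) does not contain 26.153.108.85
Longest matching prefix is /14 -> next hop ISP-GW.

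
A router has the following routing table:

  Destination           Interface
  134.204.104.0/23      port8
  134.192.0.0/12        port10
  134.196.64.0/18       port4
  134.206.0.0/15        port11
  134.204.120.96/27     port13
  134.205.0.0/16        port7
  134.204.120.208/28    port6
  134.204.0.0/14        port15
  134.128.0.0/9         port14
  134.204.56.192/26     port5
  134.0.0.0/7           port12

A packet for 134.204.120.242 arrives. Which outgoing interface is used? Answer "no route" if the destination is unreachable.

Routes whose prefix contains 134.204.120.242:
  134.0.0.0/7 (134.0.0.0 - 135.255.255.255) -> port12
  134.128.0.0/9 (134.128.0.0 - 134.255.255.255) -> port14
  134.192.0.0/12 (134.192.0.0 - 134.207.255.255) -> port10
  134.204.0.0/14 (134.204.0.0 - 134.207.255.255) -> port15
More-specific entries that do NOT match:
  134.204.120.208/28 (134.204.120.208 - 134.204.120.223) does not contain 134.204.120.242
  134.204.120.96/27 (134.204.120.96 - 134.204.120.127) does not contain 134.204.120.242
  134.204.56.192/26 (134.204.56.192 - 134.204.56.255) does not contain 134.204.120.242
  134.204.104.0/23 (134.204.104.0 - 134.204.105.255) does not contain 134.204.120.242
  134.196.64.0/18 (134.196.64.0 - 134.196.127.255) does not contain 134.204.120.242
  134.205.0.0/16 (134.205.0.0 - 134.205.255.255) does not contain 134.204.120.242
  134.206.0.0/15 (134.206.0.0 - 134.207.255.255) does not contain 134.204.120.242
Longest matching prefix is /14 -> interface port15.

port15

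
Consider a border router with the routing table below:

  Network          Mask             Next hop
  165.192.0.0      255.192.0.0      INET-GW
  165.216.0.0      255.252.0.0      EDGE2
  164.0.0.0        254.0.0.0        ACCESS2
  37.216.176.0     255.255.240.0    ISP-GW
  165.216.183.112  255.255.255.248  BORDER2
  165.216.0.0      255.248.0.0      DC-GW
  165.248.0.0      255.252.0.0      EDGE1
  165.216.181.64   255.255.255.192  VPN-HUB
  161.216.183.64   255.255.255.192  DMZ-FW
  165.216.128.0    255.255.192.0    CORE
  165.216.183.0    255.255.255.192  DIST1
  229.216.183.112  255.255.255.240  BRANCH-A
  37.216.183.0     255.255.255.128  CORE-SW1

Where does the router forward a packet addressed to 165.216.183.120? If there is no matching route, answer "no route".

Routes whose prefix contains 165.216.183.120:
  164.0.0.0/7 (164.0.0.0 - 165.255.255.255) -> ACCESS2
  165.192.0.0/10 (165.192.0.0 - 165.255.255.255) -> INET-GW
  165.216.0.0/13 (165.216.0.0 - 165.223.255.255) -> DC-GW
  165.216.0.0/14 (165.216.0.0 - 165.219.255.255) -> EDGE2
  165.216.128.0/18 (165.216.128.0 - 165.216.191.255) -> CORE
More-specific entries that do NOT match:
  165.216.183.112/29 (165.216.183.112 - 165.216.183.119) does not contain 165.216.183.120
  229.216.183.112/28 (229.216.183.112 - 229.216.183.127) does not contain 165.216.183.120
  165.216.181.64/26 (165.216.181.64 - 165.216.181.127) does not contain 165.216.183.120
  161.216.183.64/26 (161.216.183.64 - 161.216.183.127) does not contain 165.216.183.120
  165.216.183.0/26 (165.216.183.0 - 165.216.183.63) does not contain 165.216.183.120
  37.216.183.0/25 (37.216.183.0 - 37.216.183.127) does not contain 165.216.183.120
  37.216.176.0/20 (37.216.176.0 - 37.216.191.255) does not contain 165.216.183.120
Longest matching prefix is /18 -> next hop CORE.

CORE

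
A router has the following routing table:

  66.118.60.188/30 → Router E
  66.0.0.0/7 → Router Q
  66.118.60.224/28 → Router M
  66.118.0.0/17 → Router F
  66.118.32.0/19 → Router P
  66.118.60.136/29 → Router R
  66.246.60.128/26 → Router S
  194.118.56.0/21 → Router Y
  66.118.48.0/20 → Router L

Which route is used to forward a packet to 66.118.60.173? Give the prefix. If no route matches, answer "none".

Entries matching 66.118.60.173:
  66.0.0.0/7 (66.0.0.0 - 67.255.255.255)
  66.118.0.0/17 (66.118.0.0 - 66.118.127.255)
  66.118.32.0/19 (66.118.32.0 - 66.118.63.255)
  66.118.48.0/20 (66.118.48.0 - 66.118.63.255)
Most specific is 66.118.48.0/20.

66.118.48.0/20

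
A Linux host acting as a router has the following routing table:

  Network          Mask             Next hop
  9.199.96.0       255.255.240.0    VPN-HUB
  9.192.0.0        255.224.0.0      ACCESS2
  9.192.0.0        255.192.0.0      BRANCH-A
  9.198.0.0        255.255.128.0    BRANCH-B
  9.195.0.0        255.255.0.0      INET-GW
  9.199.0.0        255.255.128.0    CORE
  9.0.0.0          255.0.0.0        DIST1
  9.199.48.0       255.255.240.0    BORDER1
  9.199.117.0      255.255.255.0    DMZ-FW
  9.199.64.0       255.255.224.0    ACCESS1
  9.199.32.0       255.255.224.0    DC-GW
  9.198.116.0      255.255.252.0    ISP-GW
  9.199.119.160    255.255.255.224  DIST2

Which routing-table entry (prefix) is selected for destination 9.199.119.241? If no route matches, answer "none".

9.199.0.0/17

Entries matching 9.199.119.241:
  9.0.0.0/8 (9.0.0.0 - 9.255.255.255)
  9.192.0.0/10 (9.192.0.0 - 9.255.255.255)
  9.192.0.0/11 (9.192.0.0 - 9.223.255.255)
  9.199.0.0/17 (9.199.0.0 - 9.199.127.255)
Most specific is 9.199.0.0/17.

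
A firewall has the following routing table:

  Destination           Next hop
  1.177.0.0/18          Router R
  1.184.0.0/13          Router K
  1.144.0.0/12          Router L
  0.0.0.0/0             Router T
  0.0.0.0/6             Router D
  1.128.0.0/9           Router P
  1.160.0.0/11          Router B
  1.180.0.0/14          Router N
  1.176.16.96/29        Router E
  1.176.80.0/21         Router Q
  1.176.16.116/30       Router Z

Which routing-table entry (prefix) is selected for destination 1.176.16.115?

1.160.0.0/11

Entries matching 1.176.16.115:
  0.0.0.0/0 (default, matches everything)
  0.0.0.0/6 (0.0.0.0 - 3.255.255.255)
  1.128.0.0/9 (1.128.0.0 - 1.255.255.255)
  1.160.0.0/11 (1.160.0.0 - 1.191.255.255)
Most specific is 1.160.0.0/11.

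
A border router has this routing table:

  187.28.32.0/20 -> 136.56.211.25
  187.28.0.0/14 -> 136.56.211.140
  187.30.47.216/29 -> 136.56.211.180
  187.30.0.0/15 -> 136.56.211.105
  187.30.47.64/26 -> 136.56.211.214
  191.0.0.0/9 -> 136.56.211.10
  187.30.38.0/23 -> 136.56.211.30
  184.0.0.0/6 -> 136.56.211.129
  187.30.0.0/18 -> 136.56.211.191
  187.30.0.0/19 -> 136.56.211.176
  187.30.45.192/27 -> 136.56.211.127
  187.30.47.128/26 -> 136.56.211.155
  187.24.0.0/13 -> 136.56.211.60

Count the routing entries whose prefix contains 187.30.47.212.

5

Prefixes containing 187.30.47.212:
  184.0.0.0/6 (184.0.0.0 - 187.255.255.255)
  187.24.0.0/13 (187.24.0.0 - 187.31.255.255)
  187.28.0.0/14 (187.28.0.0 - 187.31.255.255)
  187.30.0.0/15 (187.30.0.0 - 187.31.255.255)
  187.30.0.0/18 (187.30.0.0 - 187.30.63.255)
Total matching entries: 5.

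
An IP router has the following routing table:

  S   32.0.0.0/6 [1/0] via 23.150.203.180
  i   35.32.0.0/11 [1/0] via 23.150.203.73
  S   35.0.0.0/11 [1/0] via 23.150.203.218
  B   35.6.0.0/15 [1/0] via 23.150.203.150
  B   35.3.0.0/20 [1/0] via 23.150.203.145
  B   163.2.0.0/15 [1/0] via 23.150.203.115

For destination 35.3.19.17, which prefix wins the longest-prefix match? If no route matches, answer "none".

Entries matching 35.3.19.17:
  32.0.0.0/6 (32.0.0.0 - 35.255.255.255)
  35.0.0.0/11 (35.0.0.0 - 35.31.255.255)
Most specific is 35.0.0.0/11.

35.0.0.0/11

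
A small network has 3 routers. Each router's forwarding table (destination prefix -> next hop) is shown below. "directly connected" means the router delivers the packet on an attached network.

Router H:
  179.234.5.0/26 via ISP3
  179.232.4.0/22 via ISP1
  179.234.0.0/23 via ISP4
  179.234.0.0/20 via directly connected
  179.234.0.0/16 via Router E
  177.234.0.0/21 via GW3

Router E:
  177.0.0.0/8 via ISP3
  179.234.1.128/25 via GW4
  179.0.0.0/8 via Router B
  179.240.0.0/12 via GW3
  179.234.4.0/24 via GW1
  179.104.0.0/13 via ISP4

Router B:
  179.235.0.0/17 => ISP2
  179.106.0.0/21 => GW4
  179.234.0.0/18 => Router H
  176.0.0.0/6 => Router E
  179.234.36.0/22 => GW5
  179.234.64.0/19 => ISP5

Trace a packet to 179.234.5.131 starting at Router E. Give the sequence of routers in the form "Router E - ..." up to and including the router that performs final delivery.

At Router E: longest match for 179.234.5.131 is 179.0.0.0/8 -> Router B
At Router B: longest match for 179.234.5.131 is 179.234.0.0/18 -> Router H
At Router H: longest match for 179.234.5.131 is 179.234.0.0/20 -> directly connected

Router E - Router B - Router H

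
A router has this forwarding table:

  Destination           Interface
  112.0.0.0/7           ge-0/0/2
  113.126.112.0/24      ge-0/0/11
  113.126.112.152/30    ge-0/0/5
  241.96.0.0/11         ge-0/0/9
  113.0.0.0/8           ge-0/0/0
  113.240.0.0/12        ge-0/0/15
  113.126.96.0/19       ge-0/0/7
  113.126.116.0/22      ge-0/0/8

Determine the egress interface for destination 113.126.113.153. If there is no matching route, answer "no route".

ge-0/0/7

Routes whose prefix contains 113.126.113.153:
  112.0.0.0/7 (112.0.0.0 - 113.255.255.255) -> ge-0/0/2
  113.0.0.0/8 (113.0.0.0 - 113.255.255.255) -> ge-0/0/0
  113.126.96.0/19 (113.126.96.0 - 113.126.127.255) -> ge-0/0/7
More-specific entries that do NOT match:
  113.126.112.152/30 (113.126.112.152 - 113.126.112.155) does not contain 113.126.113.153
  113.126.112.0/24 (113.126.112.0 - 113.126.112.255) does not contain 113.126.113.153
  113.126.116.0/22 (113.126.116.0 - 113.126.119.255) does not contain 113.126.113.153
Longest matching prefix is /19 -> interface ge-0/0/7.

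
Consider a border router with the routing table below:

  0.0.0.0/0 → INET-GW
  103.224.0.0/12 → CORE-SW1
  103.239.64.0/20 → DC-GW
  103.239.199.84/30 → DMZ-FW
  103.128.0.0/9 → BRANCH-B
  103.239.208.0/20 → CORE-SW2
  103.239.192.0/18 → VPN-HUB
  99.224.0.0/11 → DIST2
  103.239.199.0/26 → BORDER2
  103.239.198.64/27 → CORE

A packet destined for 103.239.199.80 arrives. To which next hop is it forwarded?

Routes whose prefix contains 103.239.199.80:
  0.0.0.0/0 (default, matches everything) -> INET-GW
  103.128.0.0/9 (103.128.0.0 - 103.255.255.255) -> BRANCH-B
  103.224.0.0/12 (103.224.0.0 - 103.239.255.255) -> CORE-SW1
  103.239.192.0/18 (103.239.192.0 - 103.239.255.255) -> VPN-HUB
More-specific entries that do NOT match:
  103.239.199.84/30 (103.239.199.84 - 103.239.199.87) does not contain 103.239.199.80
  103.239.198.64/27 (103.239.198.64 - 103.239.198.95) does not contain 103.239.199.80
  103.239.199.0/26 (103.239.199.0 - 103.239.199.63) does not contain 103.239.199.80
  103.239.64.0/20 (103.239.64.0 - 103.239.79.255) does not contain 103.239.199.80
  103.239.208.0/20 (103.239.208.0 - 103.239.223.255) does not contain 103.239.199.80
Longest matching prefix is /18 -> next hop VPN-HUB.

VPN-HUB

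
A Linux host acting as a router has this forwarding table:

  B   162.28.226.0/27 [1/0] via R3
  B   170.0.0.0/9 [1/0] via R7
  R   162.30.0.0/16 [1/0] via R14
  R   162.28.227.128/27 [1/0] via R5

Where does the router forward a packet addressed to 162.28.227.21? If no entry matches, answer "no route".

No entry's prefix contains 162.28.227.21; there is no default route.

no route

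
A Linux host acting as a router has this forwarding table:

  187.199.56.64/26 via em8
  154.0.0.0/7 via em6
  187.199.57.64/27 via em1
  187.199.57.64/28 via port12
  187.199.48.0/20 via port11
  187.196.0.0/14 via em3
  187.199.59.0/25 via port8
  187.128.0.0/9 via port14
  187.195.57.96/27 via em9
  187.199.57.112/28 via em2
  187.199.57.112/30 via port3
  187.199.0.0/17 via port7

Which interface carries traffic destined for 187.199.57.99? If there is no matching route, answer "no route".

port11

Routes whose prefix contains 187.199.57.99:
  187.128.0.0/9 (187.128.0.0 - 187.255.255.255) -> port14
  187.196.0.0/14 (187.196.0.0 - 187.199.255.255) -> em3
  187.199.0.0/17 (187.199.0.0 - 187.199.127.255) -> port7
  187.199.48.0/20 (187.199.48.0 - 187.199.63.255) -> port11
More-specific entries that do NOT match:
  187.199.57.112/30 (187.199.57.112 - 187.199.57.115) does not contain 187.199.57.99
  187.199.57.64/28 (187.199.57.64 - 187.199.57.79) does not contain 187.199.57.99
  187.199.57.112/28 (187.199.57.112 - 187.199.57.127) does not contain 187.199.57.99
  187.199.57.64/27 (187.199.57.64 - 187.199.57.95) does not contain 187.199.57.99
  187.195.57.96/27 (187.195.57.96 - 187.195.57.127) does not contain 187.199.57.99
  187.199.56.64/26 (187.199.56.64 - 187.199.56.127) does not contain 187.199.57.99
  187.199.59.0/25 (187.199.59.0 - 187.199.59.127) does not contain 187.199.57.99
Longest matching prefix is /20 -> interface port11.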